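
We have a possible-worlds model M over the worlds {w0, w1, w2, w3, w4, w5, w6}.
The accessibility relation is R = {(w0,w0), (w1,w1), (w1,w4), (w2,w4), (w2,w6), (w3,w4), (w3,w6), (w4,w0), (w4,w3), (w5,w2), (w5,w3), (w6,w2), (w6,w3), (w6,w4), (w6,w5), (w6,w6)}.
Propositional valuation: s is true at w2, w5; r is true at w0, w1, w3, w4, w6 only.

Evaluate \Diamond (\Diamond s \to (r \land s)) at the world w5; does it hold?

Yes

At w5: \Diamond (\Diamond s \to (r \land s)) requires \Diamond s \to (r \land s) at some successor in {w2, w3}.
  \Diamond s \to (r \land s) holds at w2, so \Diamond (\Diamond s \to (r \land s)) is true at w5.
    At w2: \Diamond s is false, r \land s is false, so \Diamond s \to (r \land s) is true.
      At w2: \Diamond s requires s at some successor in {w4, w6}.
        At w4: s is false.
        At w6: s is false.
      So \Diamond s is false at w2.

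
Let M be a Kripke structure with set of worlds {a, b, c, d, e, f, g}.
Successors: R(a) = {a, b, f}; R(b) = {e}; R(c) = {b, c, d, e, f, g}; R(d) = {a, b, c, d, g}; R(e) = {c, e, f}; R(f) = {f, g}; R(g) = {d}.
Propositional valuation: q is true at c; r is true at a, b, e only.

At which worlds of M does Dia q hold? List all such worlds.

c, d, e

Let φ = Dia q. Evaluate φ at each world:
  a (successors {a, b, f}): φ is false.
  b (successors {e}): φ is false.
  c (successors {b, c, d, e, f, g}): φ is true.
  d (successors {a, b, c, d, g}): φ is true.
  e (successors {c, e, f}): φ is true.
  f (successors {f, g}): φ is false.
  g (successors {d}): φ is false.
For instance, at f:
  At f: Dia q requires q at some successor in {f, g}.
    At f: q is false.
    At g: q is false.
  So Dia q is false at f.
Satisfying worlds: {c, d, e}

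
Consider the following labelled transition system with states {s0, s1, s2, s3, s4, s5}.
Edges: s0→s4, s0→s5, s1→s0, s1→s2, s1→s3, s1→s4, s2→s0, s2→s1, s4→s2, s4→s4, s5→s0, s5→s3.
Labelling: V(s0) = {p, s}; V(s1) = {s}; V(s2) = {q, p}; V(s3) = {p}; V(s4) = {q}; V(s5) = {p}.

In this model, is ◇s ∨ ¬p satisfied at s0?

At s0: ◇s is false, ¬p is false, so ◇s ∨ ¬p is false.
  At s0: ◇s requires s at some successor in {s4, s5}.
    At s4: s is false.
    At s5: s is false.
  So ◇s is false at s0.

No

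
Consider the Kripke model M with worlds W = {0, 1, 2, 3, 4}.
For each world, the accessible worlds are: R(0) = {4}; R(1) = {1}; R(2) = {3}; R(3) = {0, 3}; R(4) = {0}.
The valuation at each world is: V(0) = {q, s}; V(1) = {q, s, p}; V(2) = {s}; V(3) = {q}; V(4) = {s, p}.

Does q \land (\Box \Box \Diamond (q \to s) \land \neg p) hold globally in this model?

No

Recall that \Box ψ holds at a world iff ψ holds at every accessible world, and \Diamond ψ holds iff ψ holds at some accessible world.
Let φ = q \land (\Box \Box \Diamond (q \to s) \land \neg p). Evaluate φ at each world:
  0 (successors {4}): φ is true.
  1 (successors {1}): φ is false.
  2 (successors {3}): φ is false.
  3 (successors {0, 3}): φ is true.
  4 (successors {0}): φ is false.
Detail at 1 (counterexample):
  At 1: q is true, \Box \Box \Diamond (q \to s) \land \neg p is false, so q \land (\Box \Box \Diamond (q \to s) \land \neg p) is false.
    At 1: \Box \Box \Diamond (q \to s) is true, \neg p is false, so \Box \Box \Diamond (q \to s) \land \neg p is false.
      At 1: \Box \Box \Diamond (q \to s) requires \Box \Diamond (q \to s) at every successor {1}.
        At 1: \Box \Diamond (q \to s) is true.
      So \Box \Box \Diamond (q \to s) is true at 1.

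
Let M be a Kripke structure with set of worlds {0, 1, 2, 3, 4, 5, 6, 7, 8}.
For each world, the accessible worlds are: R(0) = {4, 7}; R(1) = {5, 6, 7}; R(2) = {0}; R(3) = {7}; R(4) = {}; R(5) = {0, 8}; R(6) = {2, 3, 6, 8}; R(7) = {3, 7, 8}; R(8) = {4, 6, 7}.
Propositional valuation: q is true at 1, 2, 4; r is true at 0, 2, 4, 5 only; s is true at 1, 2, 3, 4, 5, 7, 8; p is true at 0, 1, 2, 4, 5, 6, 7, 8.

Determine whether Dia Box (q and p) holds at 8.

At 8: Dia Box (q and p) requires Box (q and p) at some successor in {4, 6, 7}.
  Box (q and p) holds at 4, so Dia Box (q and p) is true at 8.
    At 4: no accessible worlds, so Box (q and p) holds vacuously.

Yes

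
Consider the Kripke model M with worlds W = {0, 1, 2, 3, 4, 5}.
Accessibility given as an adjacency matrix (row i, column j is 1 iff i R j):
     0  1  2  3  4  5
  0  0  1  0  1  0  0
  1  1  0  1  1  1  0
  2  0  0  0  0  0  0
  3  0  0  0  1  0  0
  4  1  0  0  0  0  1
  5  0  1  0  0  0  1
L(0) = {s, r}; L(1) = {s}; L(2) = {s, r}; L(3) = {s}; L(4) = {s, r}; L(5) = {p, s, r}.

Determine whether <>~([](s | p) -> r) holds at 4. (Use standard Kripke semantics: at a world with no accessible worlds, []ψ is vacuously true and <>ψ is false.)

No

Recall that []ψ holds at a world iff ψ holds at every accessible world, and <>ψ holds iff ψ holds at some accessible world.
At 4: <>~([](s | p) -> r) requires ~([](s | p) -> r) at some successor in {0, 5}.
  At 0: ~([](s | p) -> r) is false.
  At 5: ~([](s | p) -> r) is false.
So <>~([](s | p) -> r) is false at 4.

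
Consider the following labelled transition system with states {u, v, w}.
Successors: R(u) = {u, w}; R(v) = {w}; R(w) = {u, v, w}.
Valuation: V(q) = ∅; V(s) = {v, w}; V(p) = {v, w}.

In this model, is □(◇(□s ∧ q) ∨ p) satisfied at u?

No

At u: □(◇(□s ∧ q) ∨ p) requires ◇(□s ∧ q) ∨ p at every successor {u, w}.
  ◇(□s ∧ q) ∨ p fails at u, so □(◇(□s ∧ q) ∨ p) is false at u.
    At u: ◇(□s ∧ q) is false, p is false, so ◇(□s ∧ q) ∨ p is false.
      At u: ◇(□s ∧ q) requires □s ∧ q at some successor in {u, w}.
        At u: □s ∧ q is false.
        At w: □s ∧ q is false.
      So ◇(□s ∧ q) is false at u.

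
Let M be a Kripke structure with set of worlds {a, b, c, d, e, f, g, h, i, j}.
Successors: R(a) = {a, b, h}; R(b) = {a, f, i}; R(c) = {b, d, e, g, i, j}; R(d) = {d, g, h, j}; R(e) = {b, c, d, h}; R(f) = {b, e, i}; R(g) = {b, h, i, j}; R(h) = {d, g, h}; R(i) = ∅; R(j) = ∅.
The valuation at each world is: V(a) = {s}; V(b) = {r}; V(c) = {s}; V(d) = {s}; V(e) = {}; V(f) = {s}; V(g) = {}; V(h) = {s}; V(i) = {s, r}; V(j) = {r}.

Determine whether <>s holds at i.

At i: no accessible worlds, so <>s is false.

No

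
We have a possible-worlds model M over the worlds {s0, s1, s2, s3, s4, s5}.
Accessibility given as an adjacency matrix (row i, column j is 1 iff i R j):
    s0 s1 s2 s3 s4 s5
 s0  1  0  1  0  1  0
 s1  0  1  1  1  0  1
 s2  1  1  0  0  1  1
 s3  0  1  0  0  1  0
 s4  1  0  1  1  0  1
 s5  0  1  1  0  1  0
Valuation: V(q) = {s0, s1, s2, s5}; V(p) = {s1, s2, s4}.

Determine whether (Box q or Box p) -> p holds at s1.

At s1: Box q or Box p is false, p is true, so (Box q or Box p) -> p is true.
  At s1: Box q is false, Box p is false, so Box q or Box p is false.
    At s1: Box q requires q at every successor {s1, s2, s3, s5}.
      q fails at s3, so Box q is false at s1.
    At s1: Box p requires p at every successor {s1, s2, s3, s5}.
      p fails at s3, so Box p is false at s1.

Yes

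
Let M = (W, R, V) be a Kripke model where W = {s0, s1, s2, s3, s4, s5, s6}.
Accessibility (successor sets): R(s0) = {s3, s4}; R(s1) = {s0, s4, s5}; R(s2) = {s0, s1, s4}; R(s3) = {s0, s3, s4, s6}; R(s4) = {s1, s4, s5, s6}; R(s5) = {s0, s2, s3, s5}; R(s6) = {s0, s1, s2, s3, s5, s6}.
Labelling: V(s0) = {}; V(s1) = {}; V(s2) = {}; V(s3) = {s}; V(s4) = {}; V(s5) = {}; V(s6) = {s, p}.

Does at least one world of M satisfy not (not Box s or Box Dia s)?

Recall that Box ψ holds at a world iff ψ holds at every accessible world, and Dia ψ holds iff ψ holds at some accessible world.
Let φ = not (not Box s or Box Dia s). Evaluate φ at each world:
  s0 (successors {s3, s4}): φ is false.
  s1 (successors {s0, s4, s5}): φ is false.
  s2 (successors {s0, s1, s4}): φ is false.
  s3 (successors {s0, s3, s4, s6}): φ is false.
  s4 (successors {s1, s4, s5, s6}): φ is false.
  s5 (successors {s0, s2, s3, s5}): φ is false.
  s6 (successors {s0, s1, s2, s3, s5, s6}): φ is false.
For instance, at s3:
  At s3: not Box s or Box Dia s is true, so not (not Box s or Box Dia s) is false.
    At s3: not Box s is true, Box Dia s is true, so not Box s or Box Dia s is true.
      At s3: Box s is false, so not Box s is true.
      At s3: Box Dia s requires Dia s at every successor {s0, s3, s4, s6}.
        At s0: Dia s is true.
        At s3: Dia s is true.
        At s4: Dia s is true.
        At s6: Dia s is true.
      So Box Dia s is true at s3.

No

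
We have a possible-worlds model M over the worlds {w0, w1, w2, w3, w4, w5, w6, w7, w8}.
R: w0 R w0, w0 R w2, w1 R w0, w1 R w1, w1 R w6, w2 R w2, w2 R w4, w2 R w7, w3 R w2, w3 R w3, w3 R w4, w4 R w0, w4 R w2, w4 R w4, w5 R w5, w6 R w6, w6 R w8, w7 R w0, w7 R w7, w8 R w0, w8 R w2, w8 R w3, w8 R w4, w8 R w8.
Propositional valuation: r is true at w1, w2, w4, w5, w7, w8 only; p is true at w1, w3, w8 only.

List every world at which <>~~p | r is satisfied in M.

w1, w2, w3, w4, w5, w6, w7, w8

Let φ = <>~~p | r. Evaluate φ at each world:
  w0 (successors {w0, w2}): φ is false.
  w1 (successors {w0, w1, w6}): φ is true.
  w2 (successors {w2, w4, w7}): φ is true.
  w3 (successors {w2, w3, w4}): φ is true.
  w4 (successors {w0, w2, w4}): φ is true.
  w5 (successors {w5}): φ is true.
  w6 (successors {w6, w8}): φ is true.
  w7 (successors {w0, w7}): φ is true.
  w8 (successors {w0, w2, w3, w4, w8}): φ is true.
For instance, at w0:
  At w0: <>~~p is false, r is false, so <>~~p | r is false.
    At w0: <>~~p requires ~~p at some successor in {w0, w2}.
      At w0: ~~p is false.
      At w2: ~~p is false.
    So <>~~p is false at w0.
Satisfying worlds: {w1, w2, w3, w4, w5, w6, w7, w8}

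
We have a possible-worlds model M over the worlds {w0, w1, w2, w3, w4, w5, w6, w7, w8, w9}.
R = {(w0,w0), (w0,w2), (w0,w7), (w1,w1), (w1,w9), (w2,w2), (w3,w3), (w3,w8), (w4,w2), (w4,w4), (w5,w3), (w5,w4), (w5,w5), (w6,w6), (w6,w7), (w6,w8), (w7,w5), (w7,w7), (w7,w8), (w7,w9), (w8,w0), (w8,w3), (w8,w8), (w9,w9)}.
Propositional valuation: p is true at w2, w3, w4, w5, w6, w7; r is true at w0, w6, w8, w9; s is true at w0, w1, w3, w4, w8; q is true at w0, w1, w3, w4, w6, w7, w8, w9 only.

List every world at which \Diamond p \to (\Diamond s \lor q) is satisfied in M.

Let φ = \Diamond p \to (\Diamond s \lor q). Evaluate φ at each world:
  w0 (successors {w0, w2, w7}): φ is true.
  w1 (successors {w1, w9}): φ is true.
  w2 (successors {w2}): φ is false.
  w3 (successors {w3, w8}): φ is true.
  w4 (successors {w2, w4}): φ is true.
  w5 (successors {w3, w4, w5}): φ is true.
  w6 (successors {w6, w7, w8}): φ is true.
  w7 (successors {w5, w7, w8, w9}): φ is true.
  w8 (successors {w0, w3, w8}): φ is true.
  w9 (successors {w9}): φ is true.
For instance, at w2:
  At w2: \Diamond p is true, \Diamond s \lor q is false, so \Diamond p \to (\Diamond s \lor q) is false.
    At w2: \Diamond p requires p at some successor in {w2}.
      p holds at w2, so \Diamond p is true at w2.
    At w2: \Diamond s is false, q is false, so \Diamond s \lor q is false.
      At w2: \Diamond s requires s at some successor in {w2}.
        At w2: s is false.
      So \Diamond s is false at w2.
Satisfying worlds: {w0, w1, w3, w4, w5, w6, w7, w8, w9}

w0, w1, w3, w4, w5, w6, w7, w8, w9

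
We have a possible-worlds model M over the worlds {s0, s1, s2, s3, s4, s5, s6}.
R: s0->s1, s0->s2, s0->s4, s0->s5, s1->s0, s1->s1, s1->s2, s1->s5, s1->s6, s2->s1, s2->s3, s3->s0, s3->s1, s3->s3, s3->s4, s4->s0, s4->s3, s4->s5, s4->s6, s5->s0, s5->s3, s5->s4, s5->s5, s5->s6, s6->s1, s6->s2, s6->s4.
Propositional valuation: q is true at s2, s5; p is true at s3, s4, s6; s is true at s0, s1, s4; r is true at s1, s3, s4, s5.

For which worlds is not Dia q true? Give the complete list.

s2, s3

Let φ = not Dia q. Evaluate φ at each world:
  s0 (successors {s1, s2, s4, s5}): φ is false.
  s1 (successors {s0, s1, s2, s5, s6}): φ is false.
  s2 (successors {s1, s3}): φ is true.
  s3 (successors {s0, s1, s3, s4}): φ is true.
  s4 (successors {s0, s3, s5, s6}): φ is false.
  s5 (successors {s0, s3, s4, s5, s6}): φ is false.
  s6 (successors {s1, s2, s4}): φ is false.
For instance, at s5:
  At s5: Dia q is true, so not Dia q is false.
    At s5: Dia q requires q at some successor in {s0, s3, s4, s5, s6}.
      q holds at s5, so Dia q is true at s5.
Satisfying worlds: {s2, s3}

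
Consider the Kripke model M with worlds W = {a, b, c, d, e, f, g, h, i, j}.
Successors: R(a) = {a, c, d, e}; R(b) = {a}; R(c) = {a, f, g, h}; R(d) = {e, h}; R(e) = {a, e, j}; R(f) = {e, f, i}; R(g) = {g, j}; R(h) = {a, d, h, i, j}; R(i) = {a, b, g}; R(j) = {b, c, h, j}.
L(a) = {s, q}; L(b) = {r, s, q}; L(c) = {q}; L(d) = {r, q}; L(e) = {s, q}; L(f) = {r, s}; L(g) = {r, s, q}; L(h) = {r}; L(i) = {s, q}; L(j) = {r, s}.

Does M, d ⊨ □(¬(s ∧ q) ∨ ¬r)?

Yes

At d: □(¬(s ∧ q) ∨ ¬r) requires ¬(s ∧ q) ∨ ¬r at every successor {e, h}.
  At e: ¬(s ∧ q) ∨ ¬r is true.
  At h: ¬(s ∧ q) ∨ ¬r is true.
So □(¬(s ∧ q) ∨ ¬r) is true at d.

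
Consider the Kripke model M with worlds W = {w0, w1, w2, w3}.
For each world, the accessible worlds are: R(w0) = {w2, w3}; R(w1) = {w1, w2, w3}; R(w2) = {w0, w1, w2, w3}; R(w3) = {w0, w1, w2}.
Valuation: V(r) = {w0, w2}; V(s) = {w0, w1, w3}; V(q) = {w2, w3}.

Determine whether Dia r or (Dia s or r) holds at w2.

At w2: Dia r is true, Dia s or r is true, so Dia r or (Dia s or r) is true.
  At w2: Dia r requires r at some successor in {w0, w1, w2, w3}.
    r holds at w0, so Dia r is true at w2.
  At w2: Dia s is true, r is true, so Dia s or r is true.
    At w2: Dia s requires s at some successor in {w0, w1, w2, w3}.
      s holds at w0, so Dia s is true at w2.

Yes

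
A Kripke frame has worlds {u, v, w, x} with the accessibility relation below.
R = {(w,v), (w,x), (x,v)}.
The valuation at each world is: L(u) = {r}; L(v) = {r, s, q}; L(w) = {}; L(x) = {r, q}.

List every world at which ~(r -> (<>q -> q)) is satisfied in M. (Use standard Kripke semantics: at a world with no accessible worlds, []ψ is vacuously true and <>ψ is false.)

Recall that <>ψ holds at a world iff ψ holds at some accessible world.
Let φ = ~(r -> (<>q -> q)). Evaluate φ at each world:
  u (successors ∅): φ is false.
  v (successors ∅): φ is false.
  w (successors {v, x}): φ is false.
  x (successors {v}): φ is false.
For instance, at x:
  At x: r -> (<>q -> q) is true, so ~(r -> (<>q -> q)) is false.
    At x: r is true, <>q -> q is true, so r -> (<>q -> q) is true.
      At x: <>q is true, q is true, so <>q -> q is true.
Satisfying worlds: none.

none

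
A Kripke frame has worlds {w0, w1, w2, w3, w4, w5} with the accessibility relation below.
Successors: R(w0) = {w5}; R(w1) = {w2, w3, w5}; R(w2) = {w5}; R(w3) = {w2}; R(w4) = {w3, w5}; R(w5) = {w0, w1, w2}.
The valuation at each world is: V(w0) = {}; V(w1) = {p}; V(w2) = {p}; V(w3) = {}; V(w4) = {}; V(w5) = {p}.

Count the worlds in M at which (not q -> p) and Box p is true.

1

Let φ = (not q -> p) and Box p. Evaluate φ at each world:
  w0 (successors {w5}): φ is false.
  w1 (successors {w2, w3, w5}): φ is false.
  w2 (successors {w5}): φ is true.
  w3 (successors {w2}): φ is false.
  w4 (successors {w3, w5}): φ is false.
  w5 (successors {w0, w1, w2}): φ is false.
For instance, at w3:
  At w3: not q -> p is false, Box p is true, so (not q -> p) and Box p is false.
    At w3: Box p requires p at every successor {w2}.
      At w2: p is true.
    So Box p is true at w3.
Satisfying worlds: {w2}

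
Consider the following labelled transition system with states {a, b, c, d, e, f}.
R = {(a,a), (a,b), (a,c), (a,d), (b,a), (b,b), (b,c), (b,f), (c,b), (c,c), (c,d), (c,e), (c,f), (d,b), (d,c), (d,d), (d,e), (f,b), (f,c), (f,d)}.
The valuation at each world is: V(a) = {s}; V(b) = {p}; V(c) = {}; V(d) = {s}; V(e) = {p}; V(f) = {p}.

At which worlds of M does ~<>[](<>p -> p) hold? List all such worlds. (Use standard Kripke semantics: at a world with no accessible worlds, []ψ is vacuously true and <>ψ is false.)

Let φ = ~<>[](<>p -> p). Evaluate φ at each world:
  a (successors {a, b, c, d}): φ is true.
  b (successors {a, b, c, f}): φ is true.
  c (successors {b, c, d, e, f}): φ is false.
  d (successors {b, c, d, e}): φ is false.
  e (successors ∅): φ is true.
  f (successors {b, c, d}): φ is true.
For instance, at a:
  At a: <>[](<>p -> p) is false, so ~<>[](<>p -> p) is true.
    At a: <>[](<>p -> p) requires [](<>p -> p) at some successor in {a, b, c, d}.
      At a: [](<>p -> p) is false.
      At b: [](<>p -> p) is false.
      At c: [](<>p -> p) is false.
      At d: [](<>p -> p) is false.
    So <>[](<>p -> p) is false at a.
Satisfying worlds: {a, b, e, f}

a, b, e, f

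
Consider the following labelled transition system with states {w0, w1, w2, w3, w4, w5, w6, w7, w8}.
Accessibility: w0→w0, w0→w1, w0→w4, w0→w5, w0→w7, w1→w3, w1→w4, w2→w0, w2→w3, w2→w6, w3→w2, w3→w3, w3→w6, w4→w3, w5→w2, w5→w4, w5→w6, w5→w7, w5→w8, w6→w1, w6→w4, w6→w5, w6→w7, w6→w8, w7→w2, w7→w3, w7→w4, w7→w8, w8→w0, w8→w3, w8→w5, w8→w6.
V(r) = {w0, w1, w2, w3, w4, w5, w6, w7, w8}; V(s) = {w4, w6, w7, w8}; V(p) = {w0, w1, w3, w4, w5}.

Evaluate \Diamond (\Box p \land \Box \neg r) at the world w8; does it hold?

Recall that \Box ψ holds at a world iff ψ holds at every accessible world, and \Diamond ψ holds iff ψ holds at some accessible world.
At w8: \Diamond (\Box p \land \Box \neg r) requires \Box p \land \Box \neg r at some successor in {w0, w3, w5, w6}.
  At w0: \Box p \land \Box \neg r is false.
  At w3: \Box p \land \Box \neg r is false.
  At w5: \Box p \land \Box \neg r is false.
  At w6: \Box p \land \Box \neg r is false.
So \Diamond (\Box p \land \Box \neg r) is false at w8.

No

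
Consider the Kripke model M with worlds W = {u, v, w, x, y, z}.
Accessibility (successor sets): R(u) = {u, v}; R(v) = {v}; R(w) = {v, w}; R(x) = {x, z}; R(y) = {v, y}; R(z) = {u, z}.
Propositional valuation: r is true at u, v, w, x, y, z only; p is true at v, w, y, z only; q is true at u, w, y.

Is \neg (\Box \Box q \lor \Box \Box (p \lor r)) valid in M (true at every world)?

Let φ = \neg (\Box \Box q \lor \Box \Box (p \lor r)). Evaluate φ at each world:
  u (successors {u, v}): φ is false.
  v (successors {v}): φ is false.
  w (successors {v, w}): φ is false.
  x (successors {x, z}): φ is false.
  y (successors {v, y}): φ is false.
  z (successors {u, z}): φ is false.
Detail at u (counterexample):
  At u: \Box \Box q \lor \Box \Box (p \lor r) is true, so \neg (\Box \Box q \lor \Box \Box (p \lor r)) is false.
    At u: \Box \Box q is false, \Box \Box (p \lor r) is true, so \Box \Box q \lor \Box \Box (p \lor r) is true.
      At u: \Box \Box q requires \Box q at every successor {u, v}.
        \Box q fails at u, so \Box \Box q is false at u.
      At u: \Box \Box (p \lor r) requires \Box (p \lor r) at every successor {u, v}.
        At u: \Box (p \lor r) is true.
        At v: \Box (p \lor r) is true.
      So \Box \Box (p \lor r) is true at u.

No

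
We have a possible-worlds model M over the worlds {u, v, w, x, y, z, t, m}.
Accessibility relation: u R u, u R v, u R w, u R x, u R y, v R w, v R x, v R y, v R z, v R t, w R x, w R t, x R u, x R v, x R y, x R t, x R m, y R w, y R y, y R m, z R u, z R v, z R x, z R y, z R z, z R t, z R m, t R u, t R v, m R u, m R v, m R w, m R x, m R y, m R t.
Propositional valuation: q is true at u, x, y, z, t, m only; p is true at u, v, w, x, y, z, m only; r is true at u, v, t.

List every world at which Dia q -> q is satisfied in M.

u, x, y, z, t, m

Let φ = Dia q -> q. Evaluate φ at each world:
  u (successors {u, v, w, x, y}): φ is true.
  v (successors {w, x, y, z, t}): φ is false.
  w (successors {x, t}): φ is false.
  x (successors {u, v, y, t, m}): φ is true.
  y (successors {w, y, m}): φ is true.
  z (successors {u, v, x, y, z, t, m}): φ is true.
  t (successors {u, v}): φ is true.
  m (successors {u, v, w, x, y, t}): φ is true.
For instance, at y:
  At y: Dia q is true, q is true, so Dia q -> q is true.
    At y: Dia q requires q at some successor in {w, y, m}.
      q holds at y, so Dia q is true at y.
Satisfying worlds: {u, x, y, z, t, m}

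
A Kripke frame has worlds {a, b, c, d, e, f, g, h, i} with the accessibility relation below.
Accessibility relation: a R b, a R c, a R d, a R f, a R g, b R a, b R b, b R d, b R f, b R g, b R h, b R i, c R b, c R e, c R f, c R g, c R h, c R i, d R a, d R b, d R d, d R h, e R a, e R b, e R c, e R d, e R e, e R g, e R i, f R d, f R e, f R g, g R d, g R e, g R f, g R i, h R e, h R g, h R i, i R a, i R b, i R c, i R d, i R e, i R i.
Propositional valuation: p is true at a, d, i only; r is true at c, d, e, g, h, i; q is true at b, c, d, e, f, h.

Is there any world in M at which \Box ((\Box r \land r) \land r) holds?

No

Let φ = \Box ((\Box r \land r) \land r). Evaluate φ at each world:
  a (successors {b, c, d, f, g}): φ is false.
  b (successors {a, b, d, f, g, h, i}): φ is false.
  c (successors {b, e, f, g, h, i}): φ is false.
  d (successors {a, b, d, h}): φ is false.
  e (successors {a, b, c, d, e, g, i}): φ is false.
  f (successors {d, e, g}): φ is false.
  g (successors {d, e, f, i}): φ is false.
  h (successors {e, g, i}): φ is false.
  i (successors {a, b, c, d, e, i}): φ is false.
For instance, at b:
  At b: \Box ((\Box r \land r) \land r) requires (\Box r \land r) \land r at every successor {a, b, d, f, g, h, i}.
    (\Box r \land r) \land r fails at a, so \Box ((\Box r \land r) \land r) is false at b.
      At a: \Box r \land r is false, r is false, so (\Box r \land r) \land r is false.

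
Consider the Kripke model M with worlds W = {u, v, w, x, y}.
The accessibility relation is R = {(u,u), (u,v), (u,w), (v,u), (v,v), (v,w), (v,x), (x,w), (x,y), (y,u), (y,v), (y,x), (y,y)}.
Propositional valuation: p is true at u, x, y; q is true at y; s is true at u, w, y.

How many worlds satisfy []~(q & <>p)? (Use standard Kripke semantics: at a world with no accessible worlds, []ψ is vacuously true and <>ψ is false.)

3

Recall that []ψ holds at a world iff ψ holds at every accessible world, and <>ψ holds iff ψ holds at some accessible world.
Let φ = []~(q & <>p). Evaluate φ at each world:
  u (successors {u, v, w}): φ is true.
  v (successors {u, v, w, x}): φ is true.
  w (successors ∅): φ is true.
  x (successors {w, y}): φ is false.
  y (successors {u, v, x, y}): φ is false.
For instance, at v:
  At v: []~(q & <>p) requires ~(q & <>p) at every successor {u, v, w, x}.
    At u: ~(q & <>p) is true.
    At v: ~(q & <>p) is true.
    At w: ~(q & <>p) is true.
    At x: ~(q & <>p) is true.
  So []~(q & <>p) is true at v.
Satisfying worlds: {u, v, w}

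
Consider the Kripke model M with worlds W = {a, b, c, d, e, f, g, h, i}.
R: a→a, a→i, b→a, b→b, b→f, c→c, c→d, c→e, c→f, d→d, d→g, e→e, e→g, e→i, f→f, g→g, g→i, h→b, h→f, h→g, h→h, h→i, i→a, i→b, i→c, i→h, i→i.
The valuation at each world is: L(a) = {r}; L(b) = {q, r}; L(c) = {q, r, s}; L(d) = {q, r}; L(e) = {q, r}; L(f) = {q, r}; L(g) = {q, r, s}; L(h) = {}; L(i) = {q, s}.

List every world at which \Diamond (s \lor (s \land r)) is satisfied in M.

a, c, d, e, g, h, i

Recall that \Diamond ψ holds at a world iff ψ holds at some accessible world.
Let φ = \Diamond (s \lor (s \land r)). Evaluate φ at each world:
  a (successors {a, i}): φ is true.
  b (successors {a, b, f}): φ is false.
  c (successors {c, d, e, f}): φ is true.
  d (successors {d, g}): φ is true.
  e (successors {e, g, i}): φ is true.
  f (successors {f}): φ is false.
  g (successors {g, i}): φ is true.
  h (successors {b, f, g, h, i}): φ is true.
  i (successors {a, b, c, h, i}): φ is true.
For instance, at d:
  At d: \Diamond (s \lor (s \land r)) requires s \lor (s \land r) at some successor in {d, g}.
    s \lor (s \land r) holds at g, so \Diamond (s \lor (s \land r)) is true at d.
Satisfying worlds: {a, c, d, e, g, h, i}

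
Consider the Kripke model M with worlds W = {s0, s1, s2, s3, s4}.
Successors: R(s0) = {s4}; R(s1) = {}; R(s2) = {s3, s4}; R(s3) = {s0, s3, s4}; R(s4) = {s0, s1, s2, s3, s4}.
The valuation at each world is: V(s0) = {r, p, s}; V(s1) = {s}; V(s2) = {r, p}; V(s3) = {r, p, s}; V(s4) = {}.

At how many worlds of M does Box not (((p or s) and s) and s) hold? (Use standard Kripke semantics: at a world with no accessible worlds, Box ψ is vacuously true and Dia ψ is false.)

Let φ = Box not (((p or s) and s) and s). Evaluate φ at each world:
  s0 (successors {s4}): φ is true.
  s1 (successors ∅): φ is true.
  s2 (successors {s3, s4}): φ is false.
  s3 (successors {s0, s3, s4}): φ is false.
  s4 (successors {s0, s1, s2, s3, s4}): φ is false.
For instance, at s0:
  At s0: Box not (((p or s) and s) and s) requires not (((p or s) and s) and s) at every successor {s4}.
    At s4: not (((p or s) and s) and s) is true.
  So Box not (((p or s) and s) and s) is true at s0.
Satisfying worlds: {s0, s1}

2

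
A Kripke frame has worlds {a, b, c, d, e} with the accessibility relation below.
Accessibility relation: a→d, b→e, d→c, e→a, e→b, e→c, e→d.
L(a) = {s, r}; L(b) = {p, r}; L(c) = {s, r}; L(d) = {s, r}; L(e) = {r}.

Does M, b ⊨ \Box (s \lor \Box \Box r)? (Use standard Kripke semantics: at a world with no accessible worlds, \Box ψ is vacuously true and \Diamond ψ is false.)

Recall that \Box ψ holds at a world iff ψ holds at every accessible world, and \Diamond ψ holds iff ψ holds at some accessible world.
At b: \Box (s \lor \Box \Box r) requires s \lor \Box \Box r at every successor {e}.
    At e: s is false, \Box \Box r is true, so s \lor \Box \Box r is true.
      At e: \Box \Box r requires \Box r at every successor {a, b, c, d}.
        At a: \Box r is true.
        At b: \Box r is true.
        At c: \Box r is true.
        At d: \Box r is true.
      So \Box \Box r is true at e.
So \Box (s \lor \Box \Box r) is true at b.

Yes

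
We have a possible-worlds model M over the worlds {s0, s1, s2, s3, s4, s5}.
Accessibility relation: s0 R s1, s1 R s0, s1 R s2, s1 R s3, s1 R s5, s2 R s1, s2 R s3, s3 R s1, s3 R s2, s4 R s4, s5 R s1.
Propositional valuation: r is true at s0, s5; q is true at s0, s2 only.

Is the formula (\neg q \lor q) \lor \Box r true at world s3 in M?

Yes

At s3: \neg q \lor q is true, \Box r is false, so (\neg q \lor q) \lor \Box r is true.
  At s3: \Box r requires r at every successor {s1, s2}.
    r fails at s1, so \Box r is false at s3.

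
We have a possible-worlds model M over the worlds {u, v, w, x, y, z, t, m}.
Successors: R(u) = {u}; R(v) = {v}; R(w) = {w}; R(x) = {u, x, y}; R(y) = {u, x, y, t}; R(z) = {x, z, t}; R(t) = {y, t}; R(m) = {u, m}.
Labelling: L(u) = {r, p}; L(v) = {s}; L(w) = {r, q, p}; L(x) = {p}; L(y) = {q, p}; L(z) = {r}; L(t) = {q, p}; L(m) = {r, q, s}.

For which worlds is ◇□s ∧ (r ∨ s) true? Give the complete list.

v

Recall that □ψ holds at a world iff ψ holds at every accessible world, and ◇ψ holds iff ψ holds at some accessible world.
Let φ = ◇□s ∧ (r ∨ s). Evaluate φ at each world:
  u (successors {u}): φ is false.
  v (successors {v}): φ is true.
  w (successors {w}): φ is false.
  x (successors {u, x, y}): φ is false.
  y (successors {u, x, y, t}): φ is false.
  z (successors {x, z, t}): φ is false.
  t (successors {y, t}): φ is false.
  m (successors {u, m}): φ is false.
For instance, at z:
  At z: ◇□s is false, r ∨ s is true, so ◇□s ∧ (r ∨ s) is false.
    At z: ◇□s requires □s at some successor in {x, z, t}.
      At x: □s is false.
      At z: □s is false.
      At t: □s is false.
    So ◇□s is false at z.
Satisfying worlds: {v}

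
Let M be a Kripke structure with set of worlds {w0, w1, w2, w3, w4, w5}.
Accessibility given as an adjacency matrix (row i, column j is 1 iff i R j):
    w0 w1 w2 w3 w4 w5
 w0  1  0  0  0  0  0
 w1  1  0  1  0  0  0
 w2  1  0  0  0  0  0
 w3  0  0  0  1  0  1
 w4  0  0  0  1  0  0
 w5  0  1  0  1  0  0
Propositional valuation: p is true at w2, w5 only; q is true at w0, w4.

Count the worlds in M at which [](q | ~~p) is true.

Let φ = [](q | ~~p). Evaluate φ at each world:
  w0 (successors {w0}): φ is true.
  w1 (successors {w0, w2}): φ is true.
  w2 (successors {w0}): φ is true.
  w3 (successors {w3, w5}): φ is false.
  w4 (successors {w3}): φ is false.
  w5 (successors {w1, w3}): φ is false.
For instance, at w3:
  At w3: [](q | ~~p) requires q | ~~p at every successor {w3, w5}.
    q | ~~p fails at w3, so [](q | ~~p) is false at w3.
Satisfying worlds: {w0, w1, w2}

3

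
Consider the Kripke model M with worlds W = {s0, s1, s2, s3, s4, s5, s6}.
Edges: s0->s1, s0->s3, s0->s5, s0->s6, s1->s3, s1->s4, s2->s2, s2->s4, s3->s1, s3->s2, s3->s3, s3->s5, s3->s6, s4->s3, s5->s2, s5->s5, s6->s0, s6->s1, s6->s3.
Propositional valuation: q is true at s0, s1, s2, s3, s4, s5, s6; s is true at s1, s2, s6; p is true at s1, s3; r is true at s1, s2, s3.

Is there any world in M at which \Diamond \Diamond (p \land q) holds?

Yes

Let φ = \Diamond \Diamond (p \land q). Evaluate φ at each world:
  s0 (successors {s1, s3, s5, s6}): φ is true.
  s1 (successors {s3, s4}): φ is true.
  s2 (successors {s2, s4}): φ is true.
  s3 (successors {s1, s2, s3, s5, s6}): φ is true.
  s4 (successors {s3}): φ is true.
  s5 (successors {s2, s5}): φ is false.
  s6 (successors {s0, s1, s3}): φ is true.
Detail at s0 (witness):
  At s0: \Diamond \Diamond (p \land q) requires \Diamond (p \land q) at some successor in {s1, s3, s5, s6}.
    \Diamond (p \land q) holds at s1, so \Diamond \Diamond (p \land q) is true at s0.
      At s1: \Diamond (p \land q) requires p \land q at some successor in {s3, s4}.
        p \land q holds at s3, so \Diamond (p \land q) is true at s1.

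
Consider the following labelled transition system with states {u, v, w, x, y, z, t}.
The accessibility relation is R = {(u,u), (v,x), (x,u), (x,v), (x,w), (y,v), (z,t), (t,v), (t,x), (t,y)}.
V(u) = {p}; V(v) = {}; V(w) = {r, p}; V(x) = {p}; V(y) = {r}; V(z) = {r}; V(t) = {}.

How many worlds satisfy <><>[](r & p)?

2

Let φ = <><>[](r & p). Evaluate φ at each world:
  u (successors {u}): φ is false.
  v (successors {x}): φ is true.
  w (successors ∅): φ is false.
  x (successors {u, v, w}): φ is false.
  y (successors {v}): φ is false.
  z (successors {t}): φ is false.
  t (successors {v, x, y}): φ is true.
For instance, at v:
  At v: <><>[](r & p) requires <>[](r & p) at some successor in {x}.
    <>[](r & p) holds at x, so <><>[](r & p) is true at v.
      At x: <>[](r & p) requires [](r & p) at some successor in {u, v, w}.
        [](r & p) holds at w, so <>[](r & p) is true at x.
Satisfying worlds: {v, t}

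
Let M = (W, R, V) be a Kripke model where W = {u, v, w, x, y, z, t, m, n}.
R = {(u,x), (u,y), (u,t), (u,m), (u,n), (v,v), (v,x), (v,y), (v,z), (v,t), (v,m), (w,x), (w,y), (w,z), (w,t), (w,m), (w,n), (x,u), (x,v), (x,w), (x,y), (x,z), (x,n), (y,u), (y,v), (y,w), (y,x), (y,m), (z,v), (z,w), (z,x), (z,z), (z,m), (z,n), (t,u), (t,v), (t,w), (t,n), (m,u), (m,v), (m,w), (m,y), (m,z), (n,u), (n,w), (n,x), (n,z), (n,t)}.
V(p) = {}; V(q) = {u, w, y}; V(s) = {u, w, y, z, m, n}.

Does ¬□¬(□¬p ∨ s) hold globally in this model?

Yes

Let φ = ¬□¬(□¬p ∨ s). Evaluate φ at each world:
  u (successors {x, y, t, m, n}): φ is true.
  v (successors {v, x, y, z, t, m}): φ is true.
  w (successors {x, y, z, t, m, n}): φ is true.
  x (successors {u, v, w, y, z, n}): φ is true.
  y (successors {u, v, w, x, m}): φ is true.
  z (successors {v, w, x, z, m, n}): φ is true.
  t (successors {u, v, w, n}): φ is true.
  m (successors {u, v, w, y, z}): φ is true.
  n (successors {u, w, x, z, t}): φ is true.
For instance, at y:
  At y: □¬(□¬p ∨ s) is false, so ¬□¬(□¬p ∨ s) is true.
    At y: □¬(□¬p ∨ s) requires ¬(□¬p ∨ s) at every successor {u, v, w, x, m}.
      ¬(□¬p ∨ s) fails at u, so □¬(□¬p ∨ s) is false at y.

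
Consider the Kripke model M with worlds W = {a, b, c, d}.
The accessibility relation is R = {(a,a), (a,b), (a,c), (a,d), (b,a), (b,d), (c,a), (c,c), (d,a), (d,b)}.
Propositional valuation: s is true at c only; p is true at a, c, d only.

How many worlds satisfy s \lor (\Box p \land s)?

1

Let φ = s \lor (\Box p \land s). Evaluate φ at each world:
  a (successors {a, b, c, d}): φ is false.
  b (successors {a, d}): φ is false.
  c (successors {a, c}): φ is true.
  d (successors {a, b}): φ is false.
For instance, at d:
  At d: s is false, \Box p \land s is false, so s \lor (\Box p \land s) is false.
    At d: \Box p is false, s is false, so \Box p \land s is false.
      At d: \Box p requires p at every successor {a, b}.
        p fails at b, so \Box p is false at d.
Satisfying worlds: {c}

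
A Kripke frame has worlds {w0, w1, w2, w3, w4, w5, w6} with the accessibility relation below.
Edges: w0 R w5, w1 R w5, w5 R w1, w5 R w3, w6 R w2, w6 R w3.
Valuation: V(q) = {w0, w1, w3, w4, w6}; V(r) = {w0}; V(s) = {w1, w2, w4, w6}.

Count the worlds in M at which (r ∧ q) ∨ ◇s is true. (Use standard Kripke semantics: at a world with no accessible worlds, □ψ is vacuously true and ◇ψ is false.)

Let φ = (r ∧ q) ∨ ◇s. Evaluate φ at each world:
  w0 (successors {w5}): φ is true.
  w1 (successors {w5}): φ is false.
  w2 (successors ∅): φ is false.
  w3 (successors ∅): φ is false.
  w4 (successors ∅): φ is false.
  w5 (successors {w1, w3}): φ is true.
  w6 (successors {w2, w3}): φ is true.
For instance, at w6:
  At w6: r ∧ q is false, ◇s is true, so (r ∧ q) ∨ ◇s is true.
    At w6: ◇s requires s at some successor in {w2, w3}.
      s holds at w2, so ◇s is true at w6.
Satisfying worlds: {w0, w5, w6}

3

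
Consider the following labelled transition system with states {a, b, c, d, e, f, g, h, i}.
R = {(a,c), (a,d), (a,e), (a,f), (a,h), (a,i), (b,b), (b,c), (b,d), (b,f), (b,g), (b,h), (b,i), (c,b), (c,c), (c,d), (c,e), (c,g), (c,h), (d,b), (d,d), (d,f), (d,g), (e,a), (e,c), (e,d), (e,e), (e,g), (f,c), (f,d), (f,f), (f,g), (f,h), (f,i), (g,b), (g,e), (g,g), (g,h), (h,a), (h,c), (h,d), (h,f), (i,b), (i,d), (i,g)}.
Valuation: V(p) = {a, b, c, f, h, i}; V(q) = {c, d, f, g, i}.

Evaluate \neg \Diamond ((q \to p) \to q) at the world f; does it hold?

No

At f: \Diamond ((q \to p) \to q) is true, so \neg \Diamond ((q \to p) \to q) is false.
  At f: \Diamond ((q \to p) \to q) requires (q \to p) \to q at some successor in {c, d, f, g, h, i}.
    (q \to p) \to q holds at c, so \Diamond ((q \to p) \to q) is true at f.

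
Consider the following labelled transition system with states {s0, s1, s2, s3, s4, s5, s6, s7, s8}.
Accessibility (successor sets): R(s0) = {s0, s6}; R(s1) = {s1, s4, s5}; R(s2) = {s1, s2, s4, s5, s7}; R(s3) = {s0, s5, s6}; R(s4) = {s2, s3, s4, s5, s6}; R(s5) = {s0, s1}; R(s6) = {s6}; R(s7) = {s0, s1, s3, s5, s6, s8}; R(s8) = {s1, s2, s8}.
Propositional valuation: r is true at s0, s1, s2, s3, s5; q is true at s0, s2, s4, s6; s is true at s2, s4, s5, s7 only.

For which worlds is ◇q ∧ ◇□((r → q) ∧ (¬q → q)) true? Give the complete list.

s0, s3, s4, s5, s6, s7

Let φ = ◇q ∧ ◇□((r → q) ∧ (¬q → q)). Evaluate φ at each world:
  s0 (successors {s0, s6}): φ is true.
  s1 (successors {s1, s4, s5}): φ is false.
  s2 (successors {s1, s2, s4, s5, s7}): φ is false.
  s3 (successors {s0, s5, s6}): φ is true.
  s4 (successors {s2, s3, s4, s5, s6}): φ is true.
  s5 (successors {s0, s1}): φ is true.
  s6 (successors {s6}): φ is true.
  s7 (successors {s0, s1, s3, s5, s6, s8}): φ is true.
  s8 (successors {s1, s2, s8}): φ is false.
For instance, at s2:
  At s2: ◇q is true, ◇□((r → q) ∧ (¬q → q)) is false, so ◇q ∧ ◇□((r → q) ∧ (¬q → q)) is false.
    At s2: ◇q requires q at some successor in {s1, s2, s4, s5, s7}.
      q holds at s2, so ◇q is true at s2.
    At s2: ◇□((r → q) ∧ (¬q → q)) requires □((r → q) ∧ (¬q → q)) at some successor in {s1, s2, s4, s5, s7}.
      At s1: □((r → q) ∧ (¬q → q)) is false.
      At s2: □((r → q) ∧ (¬q → q)) is false.
      At s4: □((r → q) ∧ (¬q → q)) is false.
      At s5: □((r → q) ∧ (¬q → q)) is false.
      At s7: □((r → q) ∧ (¬q → q)) is false.
    So ◇□((r → q) ∧ (¬q → q)) is false at s2.
Satisfying worlds: {s0, s3, s4, s5, s6, s7}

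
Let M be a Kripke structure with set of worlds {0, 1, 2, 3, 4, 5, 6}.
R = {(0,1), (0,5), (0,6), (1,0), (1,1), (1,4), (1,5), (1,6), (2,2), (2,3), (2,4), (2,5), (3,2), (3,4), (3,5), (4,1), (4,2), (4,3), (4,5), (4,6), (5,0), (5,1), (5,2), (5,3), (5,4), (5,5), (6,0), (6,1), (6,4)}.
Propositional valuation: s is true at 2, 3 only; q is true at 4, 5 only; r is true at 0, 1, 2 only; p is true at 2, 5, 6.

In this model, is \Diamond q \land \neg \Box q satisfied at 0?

Yes

At 0: \Diamond q is true, \neg \Box q is true, so \Diamond q \land \neg \Box q is true.
  At 0: \Diamond q requires q at some successor in {1, 5, 6}.
    q holds at 5, so \Diamond q is true at 0.
  At 0: \Box q is false, so \neg \Box q is true.
    At 0: \Box q requires q at every successor {1, 5, 6}.
      q fails at 1, so \Box q is false at 0.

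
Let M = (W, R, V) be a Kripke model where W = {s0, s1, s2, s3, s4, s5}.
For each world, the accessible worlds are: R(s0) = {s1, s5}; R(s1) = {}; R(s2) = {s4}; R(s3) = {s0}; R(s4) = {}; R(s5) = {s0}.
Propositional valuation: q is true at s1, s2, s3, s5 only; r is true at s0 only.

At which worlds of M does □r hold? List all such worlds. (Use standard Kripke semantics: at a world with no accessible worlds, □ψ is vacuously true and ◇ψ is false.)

Let φ = □r. Evaluate φ at each world:
  s0 (successors {s1, s5}): φ is false.
  s1 (successors ∅): φ is true.
  s2 (successors {s4}): φ is false.
  s3 (successors {s0}): φ is true.
  s4 (successors ∅): φ is true.
  s5 (successors {s0}): φ is true.
For instance, at s3:
  At s3: □r requires r at every successor {s0}.
    At s0: r is true.
  So □r is true at s3.
Satisfying worlds: {s1, s3, s4, s5}

s1, s3, s4, s5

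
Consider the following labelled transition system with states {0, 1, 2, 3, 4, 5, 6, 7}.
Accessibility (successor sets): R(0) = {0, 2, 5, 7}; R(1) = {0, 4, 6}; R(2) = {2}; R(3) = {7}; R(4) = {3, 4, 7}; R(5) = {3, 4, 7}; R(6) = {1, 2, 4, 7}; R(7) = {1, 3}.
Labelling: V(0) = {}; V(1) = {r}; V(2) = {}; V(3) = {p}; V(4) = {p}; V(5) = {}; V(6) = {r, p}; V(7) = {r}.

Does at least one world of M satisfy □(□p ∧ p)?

No

Recall that □ψ holds at a world iff ψ holds at every accessible world, and ◇ψ holds iff ψ holds at some accessible world.
Let φ = □(□p ∧ p). Evaluate φ at each world:
  0 (successors {0, 2, 5, 7}): φ is false.
  1 (successors {0, 4, 6}): φ is false.
  2 (successors {2}): φ is false.
  3 (successors {7}): φ is false.
  4 (successors {3, 4, 7}): φ is false.
  5 (successors {3, 4, 7}): φ is false.
  6 (successors {1, 2, 4, 7}): φ is false.
  7 (successors {1, 3}): φ is false.
For instance, at 0:
  At 0: □(□p ∧ p) requires □p ∧ p at every successor {0, 2, 5, 7}.
    □p ∧ p fails at 0, so □(□p ∧ p) is false at 0.
      At 0: □p is false, p is false, so □p ∧ p is false.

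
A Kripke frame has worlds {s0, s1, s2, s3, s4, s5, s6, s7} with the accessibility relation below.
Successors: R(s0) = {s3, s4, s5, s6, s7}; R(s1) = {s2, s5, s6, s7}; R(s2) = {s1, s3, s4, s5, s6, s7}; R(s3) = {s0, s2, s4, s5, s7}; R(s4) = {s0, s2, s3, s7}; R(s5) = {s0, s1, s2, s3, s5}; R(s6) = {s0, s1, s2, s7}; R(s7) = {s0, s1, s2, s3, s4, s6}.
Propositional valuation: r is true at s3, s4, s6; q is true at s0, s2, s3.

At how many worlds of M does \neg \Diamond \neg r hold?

Recall that \Diamond ψ holds at a world iff ψ holds at some accessible world.
Let φ = \neg \Diamond \neg r. Evaluate φ at each world:
  s0 (successors {s3, s4, s5, s6, s7}): φ is false.
  s1 (successors {s2, s5, s6, s7}): φ is false.
  s2 (successors {s1, s3, s4, s5, s6, s7}): φ is false.
  s3 (successors {s0, s2, s4, s5, s7}): φ is false.
  s4 (successors {s0, s2, s3, s7}): φ is false.
  s5 (successors {s0, s1, s2, s3, s5}): φ is false.
  s6 (successors {s0, s1, s2, s7}): φ is false.
  s7 (successors {s0, s1, s2, s3, s4, s6}): φ is false.
For instance, at s0:
  At s0: \Diamond \neg r is true, so \neg \Diamond \neg r is false.
    At s0: \Diamond \neg r requires \neg r at some successor in {s3, s4, s5, s6, s7}.
      \neg r holds at s5, so \Diamond \neg r is true at s0.
Satisfying worlds: none.

0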